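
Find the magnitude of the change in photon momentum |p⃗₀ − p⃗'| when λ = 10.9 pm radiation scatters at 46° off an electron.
4.6131e-23 kg·m/s

Photon momentum magnitude is p = h/λ.

Initial momentum:
p₀ = h/λ = 6.6261e-34/1.0900e-11 = 6.0790e-23 kg·m/s

After scattering:
λ' = λ + Δλ = 10.9 + 0.7409 = 11.6409 pm
p' = h/λ' = 6.6261e-34/1.1641e-11 = 5.6921e-23 kg·m/s

Momentum is a vector; the scattered photon's direction makes angle θ = 46° with the incident direction. The magnitude of the vector change Δp⃗ = p⃗₀ − p⃗' is found from the law of cosines:
|Δp⃗|² = p₀² + p'² − 2p₀p'cos θ
|Δp⃗|² = (6.0790e-23)² + (5.6921e-23)² − 2·6.0790e-23·5.6921e-23·cos(46°)
|Δp⃗| = 4.6131e-23 kg·m/s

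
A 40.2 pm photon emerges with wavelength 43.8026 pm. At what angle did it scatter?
119.00°

First find the wavelength shift:
Δλ = λ' - λ = 43.8026 - 40.2 = 3.6026 pm

Using Δλ = λ_C(1 - cos θ), with λ_C = h/(m_e·c) ≈ 2.42631024 pm:
cos θ = 1 - Δλ/λ_C
cos θ = 1 - 3.6026/2.42631024
cos θ = -0.484806

θ = arccos(-0.484806)
θ = 119.00°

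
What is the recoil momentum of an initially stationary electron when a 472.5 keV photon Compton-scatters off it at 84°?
2.7487e-22 kg·m/s

The electron is initially at rest, so by conservation of momentum:
p⃗_e = p⃗₀ − p⃗'  (incident photon momentum minus scattered photon momentum)

Photon momentum magnitudes (p = h/λ = E/c):
λ₀ = hc/E₀ = 2.6240 pm → p₀ = h/λ₀ = 2.5252e-22 kg·m/s
Δλ = λ_C(1 − cos 84°) = 2.1727 pm
λ' = 4.7967 pm → p' = h/λ' = 1.3814e-22 kg·m/s

The scattered photon makes angle θ = 84° with the incident direction, so by the law of cosines:
|p⃗_e|² = p₀² + p'² − 2p₀p'cos θ
|p⃗_e|² = (2.5252e-22)² + (1.3814e-22)² − 2·2.5252e-22·1.3814e-22·cos(84°)
|p⃗_e| = 2.7487e-22 kg·m/s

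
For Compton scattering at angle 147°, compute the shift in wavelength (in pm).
4.4612 pm

Using the Compton scattering formula:
Δλ = λ_C(1 - cos θ)

where λ_C = h/(m_e·c) ≈ 2.4263 pm is the Compton wavelength of an electron.

For θ = 147°:
cos(147°) = -0.8387
1 - cos(147°) = 1.8387

Δλ = 2.4263 × 1.8387
Δλ = 4.4612 pm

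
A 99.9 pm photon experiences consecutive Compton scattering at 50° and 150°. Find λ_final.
105.2943 pm

Apply Compton shift twice:

First scattering at θ₁ = 50°:
Δλ₁ = λ_C(1 - cos(50°))
Δλ₁ = 2.4263 × 0.3572
Δλ₁ = 0.8667 pm

After first scattering:
λ₁ = 99.9 + 0.8667 = 100.7667 pm

Second scattering at θ₂ = 150°:
Δλ₂ = λ_C(1 - cos(150°))
Δλ₂ = 2.4263 × 1.8660
Δλ₂ = 4.5276 pm

Final wavelength:
λ₂ = 100.7667 + 4.5276 = 105.2943 pm

Total shift: Δλ_total = 0.8667 + 4.5276 = 5.3943 pm

(Intermediate values are shown rounded; full precision is carried through to the final answer.)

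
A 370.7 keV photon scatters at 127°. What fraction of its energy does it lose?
0.5375 (or 53.75%)

Calculate initial and final photon energies:

Initial: E₀ = 370.7 keV → λ₀ = 3.3446 pm
Compton shift: Δλ = 3.8865 pm
Final wavelength: λ' = 7.2311 pm
Final energy: E' = 171.4597 keV

Fractional energy loss:
(E₀ - E')/E₀ = (370.7000 - 171.4597)/370.7000
= 199.2403/370.7000
= 0.5375
= 53.75%

(Intermediate values are shown rounded; full precision is carried through to the final answer.)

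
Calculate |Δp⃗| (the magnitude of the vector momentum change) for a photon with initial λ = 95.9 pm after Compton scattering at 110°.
1.1135e-23 kg·m/s

Photon momentum magnitude is p = h/λ.

Initial momentum:
p₀ = h/λ = 6.6261e-34/9.5900e-11 = 6.9094e-24 kg·m/s

After scattering:
λ' = λ + Δλ = 95.9 + 3.2562 = 99.1562 pm
p' = h/λ' = 6.6261e-34/9.9156e-11 = 6.6825e-24 kg·m/s

Momentum is a vector; the scattered photon's direction makes angle θ = 110° with the incident direction. The magnitude of the vector change Δp⃗ = p⃗₀ − p⃗' is found from the law of cosines:
|Δp⃗|² = p₀² + p'² − 2p₀p'cos θ
|Δp⃗|² = (6.9094e-24)² + (6.6825e-24)² − 2·6.9094e-24·6.6825e-24·cos(110°)
|Δp⃗| = 1.1135e-23 kg·m/s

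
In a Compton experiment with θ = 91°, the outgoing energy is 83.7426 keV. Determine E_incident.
100.5000 keV

Convert final energy to wavelength (hc ≈ 1239.842 keV·pm):
λ' = hc/E' = 1239.842 / 83.7426 = 14.8054 pm

Calculate the Compton shift:
Δλ = λ_C(1 - cos(91°))
Δλ = 2.4263 × (1 - cos(91°))
Δλ = 2.4687 pm

Initial wavelength:
λ = λ' - Δλ = 14.8054 - 2.4687 = 12.3367 pm

Initial energy:
E = hc/λ = 1239.842 / 12.3367 = 100.5000 keV

(Intermediate values are shown rounded; full precision is carried through to the final answer.)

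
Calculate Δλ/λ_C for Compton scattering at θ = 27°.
0.1090 λ_C

The Compton shift formula is:
Δλ = λ_C(1 - cos θ)

Dividing both sides by λ_C:
Δλ/λ_C = 1 - cos θ

For θ = 27°:
Δλ/λ_C = 1 - cos(27°)
Δλ/λ_C = 1 - 0.8910
Δλ/λ_C = 0.1090

This means the shift is 0.1090 × λ_C = 0.2645 pm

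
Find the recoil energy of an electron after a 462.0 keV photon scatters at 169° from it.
296.5042 keV

By energy conservation: K_e = E_initial - E_final

First find the scattered photon energy:
Initial wavelength: λ = hc/E = 2.6836 pm
Compton shift: Δλ = λ_C(1 - cos(169°)) = 4.8080 pm
Final wavelength: λ' = 2.6836 + 4.8080 = 7.4917 pm
Final photon energy: E' = hc/λ' = 165.4958 keV

Electron kinetic energy:
K_e = E - E' = 462.0000 - 165.4958 = 296.5042 keV

(Intermediate values are shown rounded; full precision is carried through to the final answer.)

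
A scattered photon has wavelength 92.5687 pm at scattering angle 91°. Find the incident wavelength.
90.1000 pm

From λ' = λ + Δλ, we have λ = λ' - Δλ

First calculate the Compton shift:
Δλ = λ_C(1 - cos θ)
Δλ = 2.4263 × (1 - cos(91°))
Δλ = 2.4263 × 1.0175
Δλ = 2.4687 pm

Initial wavelength:
λ = λ' - Δλ
λ = 92.5687 - 2.4687
λ = 90.1000 pm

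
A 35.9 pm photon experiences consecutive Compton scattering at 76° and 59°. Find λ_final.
38.9160 pm

Apply Compton shift twice:

First scattering at θ₁ = 76°:
Δλ₁ = λ_C(1 - cos(76°))
Δλ₁ = 2.4263 × 0.7581
Δλ₁ = 1.8393 pm

After first scattering:
λ₁ = 35.9 + 1.8393 = 37.7393 pm

Second scattering at θ₂ = 59°:
Δλ₂ = λ_C(1 - cos(59°))
Δλ₂ = 2.4263 × 0.4850
Δλ₂ = 1.1767 pm

Final wavelength:
λ₂ = 37.7393 + 1.1767 = 38.9160 pm

Total shift: Δλ_total = 1.8393 + 1.1767 = 3.0160 pm

(Intermediate values are shown rounded; full precision is carried through to the final answer.)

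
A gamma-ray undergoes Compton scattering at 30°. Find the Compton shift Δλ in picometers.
0.3251 pm

Using the Compton scattering formula:
Δλ = λ_C(1 - cos θ)

where λ_C = h/(m_e·c) ≈ 2.4263 pm is the Compton wavelength of an electron.

For θ = 30°:
cos(30°) = 0.8660
1 - cos(30°) = 0.1340

Δλ = 2.4263 × 0.1340
Δλ = 0.3251 pm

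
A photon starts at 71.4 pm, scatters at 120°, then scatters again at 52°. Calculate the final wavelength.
75.9720 pm

Apply Compton shift twice:

First scattering at θ₁ = 120°:
Δλ₁ = λ_C(1 - cos(120°))
Δλ₁ = 2.4263 × 1.5000
Δλ₁ = 3.6395 pm

After first scattering:
λ₁ = 71.4 + 3.6395 = 75.0395 pm

Second scattering at θ₂ = 52°:
Δλ₂ = λ_C(1 - cos(52°))
Δλ₂ = 2.4263 × 0.3843
Δλ₂ = 0.9325 pm

Final wavelength:
λ₂ = 75.0395 + 0.9325 = 75.9720 pm

Total shift: Δλ_total = 3.6395 + 0.9325 = 4.5720 pm

(Intermediate values are shown rounded; full precision is carried through to the final answer.)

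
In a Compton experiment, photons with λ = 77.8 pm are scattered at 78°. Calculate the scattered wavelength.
79.7219 pm

Using the Compton scattering formula:
λ' = λ + Δλ = λ + λ_C(1 - cos θ)

Given:
- Initial wavelength λ = 77.8 pm
- Scattering angle θ = 78°
- Compton wavelength λ_C ≈ 2.4263 pm

Calculate the shift:
Δλ = 2.4263 × (1 - cos(78°))
Δλ = 2.4263 × 0.7921
Δλ = 1.9219 pm

Final wavelength:
λ' = 77.8 + 1.9219 = 79.7219 pm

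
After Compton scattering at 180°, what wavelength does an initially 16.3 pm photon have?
21.1526 pm

Using the Compton formula: λ' = λ + λ_C(1 − cos θ)

For θ = 180°, cos θ = -1 (exact) = -1.0000, so:
1 − cos 180° = 1 − (-1) = 2.0000

Δλ = λ_C × 2.0000 = 2.4263 × 2.0000 = 4.8526 pm

λ' = 16.3 + 4.8526 = 21.1526 pm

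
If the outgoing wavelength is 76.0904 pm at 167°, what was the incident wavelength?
71.3000 pm

From λ' = λ + Δλ, we have λ = λ' - Δλ

First calculate the Compton shift:
Δλ = λ_C(1 - cos θ)
Δλ = 2.4263 × (1 - cos(167°))
Δλ = 2.4263 × 1.9744
Δλ = 4.7904 pm

Initial wavelength:
λ = λ' - Δλ
λ = 76.0904 - 4.7904
λ = 71.3000 pm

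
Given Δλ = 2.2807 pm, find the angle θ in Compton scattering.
86.56°

From the Compton formula Δλ = λ_C(1 - cos θ), we can solve for θ:

cos θ = 1 - Δλ/λ_C

Given:
- Δλ = 2.2807 pm
- λ_C = h/(m_e·c) ≈ 2.42631024 pm

cos θ = 1 - 2.2807/2.42631024
cos θ = 1 - 0.939987
cos θ = 0.060013

θ = arccos(0.060013)
θ = 86.56°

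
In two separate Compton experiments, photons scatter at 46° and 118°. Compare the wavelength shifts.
118° produces the larger shift by a factor of 4.813

Calculate both shifts using Δλ = λ_C(1 - cos θ):

For θ₁ = 46°:
Δλ₁ = 2.4263 × (1 - cos(46°))
Δλ₁ = 2.4263 × 0.3053
Δλ₁ = 0.7409 pm

For θ₂ = 118°:
Δλ₂ = 2.4263 × (1 - cos(118°))
Δλ₂ = 2.4263 × 1.4695
Δλ₂ = 3.5654 pm

The 118° angle produces the larger shift.
Ratio: 3.5654/0.7409 = 4.813

(Intermediate values are shown rounded; full precision is carried through to the final answer.)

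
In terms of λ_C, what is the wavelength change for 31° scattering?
0.1428 λ_C

The Compton shift formula is:
Δλ = λ_C(1 - cos θ)

Dividing both sides by λ_C:
Δλ/λ_C = 1 - cos θ

For θ = 31°:
Δλ/λ_C = 1 - cos(31°)
Δλ/λ_C = 1 - 0.8572
Δλ/λ_C = 0.1428

This means the shift is 0.1428 × λ_C = 0.3466 pm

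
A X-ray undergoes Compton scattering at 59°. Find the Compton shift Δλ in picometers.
1.1767 pm

Using the Compton scattering formula:
Δλ = λ_C(1 - cos θ)

where λ_C = h/(m_e·c) ≈ 2.4263 pm is the Compton wavelength of an electron.

For θ = 59°:
cos(59°) = 0.5150
1 - cos(59°) = 0.4850

Δλ = 2.4263 × 0.4850
Δλ = 1.1767 pm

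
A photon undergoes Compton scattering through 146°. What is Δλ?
4.4378 pm

Using the Compton scattering formula:
Δλ = λ_C(1 - cos θ)

where λ_C = h/(m_e·c) ≈ 2.4263 pm is the Compton wavelength of an electron.

For θ = 146°:
cos(146°) = -0.8290
1 - cos(146°) = 1.8290

Δλ = 2.4263 × 1.8290
Δλ = 4.4378 pm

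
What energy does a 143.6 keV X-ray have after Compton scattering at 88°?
112.9632 keV

First convert energy to wavelength:
λ = hc/E, with hc ≈ 1239.842 keV·pm (i.e. 1239.842 eV·nm)

For E = 143.6 keV = 143600 eV:
λ = 1239.842 keV·pm / 143.6 keV
λ = 8.6340 pm

Calculate the Compton shift:
Δλ = λ_C(1 - cos(88°)) = 2.4263 × 0.9651
Δλ = 2.3416 pm

Final wavelength:
λ' = 8.6340 + 2.3416 = 10.9756 pm

Final energy:
E' = hc/λ' = 1239.842 / 10.9756 = 112.9632 keV

(Intermediate values are shown rounded; full precision is carried through to the final answer.)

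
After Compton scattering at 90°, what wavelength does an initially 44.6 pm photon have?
47.0263 pm

Using the Compton formula: λ' = λ + λ_C(1 − cos θ)

For θ = 90°, cos θ = 0 (exact) = 0.0000, so:
1 − cos 90° = 1 − (0) = 1.0000

Δλ = λ_C × 1.0000 = 2.4263 × 1.0000 = 2.4263 pm

λ' = 44.6 + 2.4263 = 47.0263 pm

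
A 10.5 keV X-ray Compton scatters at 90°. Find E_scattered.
10.2886 keV

First convert energy to wavelength:
λ = hc/E, with hc ≈ 1239.842 keV·pm (i.e. 1239.842 eV·nm)

For E = 10.5 keV = 10500 eV:
λ = 1239.842 keV·pm / 10.5 keV
λ = 118.0802 pm

Calculate the Compton shift:
Δλ = λ_C(1 - cos(90°)) = 2.4263 × 1.0000
Δλ = 2.4263 pm

Final wavelength:
λ' = 118.0802 + 2.4263 = 120.5065 pm

Final energy:
E' = hc/λ' = 1239.842 / 120.5065 = 10.2886 keV

(Intermediate values are shown rounded; full precision is carried through to the final answer.)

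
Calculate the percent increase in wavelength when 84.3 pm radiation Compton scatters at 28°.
0.3369%

Calculate the Compton shift:
Δλ = λ_C(1 - cos(28°))
Δλ = 2.4263 × (1 - cos(28°))
Δλ = 2.4263 × 0.1171
Δλ = 0.2840 pm

Percentage change:
(Δλ/λ₀) × 100 = (0.2840/84.3) × 100
= 0.3369%

(Intermediate values are shown rounded; full precision is carried through to the final answer.)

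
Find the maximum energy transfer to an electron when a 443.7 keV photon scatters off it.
281.5644 keV

Maximum energy transfer occurs at θ = 180° (backscattering).

Initial photon: E₀ = 443.7 keV → λ₀ = 2.7943 pm

Maximum Compton shift (at 180°):
Δλ_max = 2λ_C = 2 × 2.4263 = 4.8526 pm

Final wavelength:
λ' = 2.7943 + 4.8526 = 7.6469 pm

Minimum photon energy (maximum energy to electron):
E'_min = hc/λ' = 162.1356 keV

Maximum electron kinetic energy:
K_max = E₀ - E'_min = 443.7000 - 162.1356 = 281.5644 keV

(Intermediate values are shown rounded; full precision is carried through to the final answer.)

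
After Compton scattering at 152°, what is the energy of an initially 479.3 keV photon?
173.2738 keV

First convert energy to wavelength:
λ = hc/E, with hc ≈ 1239.842 keV·pm (i.e. 1239.842 eV·nm)

For E = 479.3 keV = 479300 eV:
λ = 1239.842 keV·pm / 479.3 keV
λ = 2.5868 pm

Calculate the Compton shift:
Δλ = λ_C(1 - cos(152°)) = 2.4263 × 1.8829
Δλ = 4.5686 pm

Final wavelength:
λ' = 2.5868 + 4.5686 = 7.1554 pm

Final energy:
E' = hc/λ' = 1239.842 / 7.1554 = 173.2738 keV

(Intermediate values are shown rounded; full precision is carried through to the final answer.)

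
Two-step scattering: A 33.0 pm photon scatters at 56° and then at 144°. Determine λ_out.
38.4588 pm

Apply Compton shift twice:

First scattering at θ₁ = 56°:
Δλ₁ = λ_C(1 - cos(56°))
Δλ₁ = 2.4263 × 0.4408
Δλ₁ = 1.0695 pm

After first scattering:
λ₁ = 33.0 + 1.0695 = 34.0695 pm

Second scattering at θ₂ = 144°:
Δλ₂ = λ_C(1 - cos(144°))
Δλ₂ = 2.4263 × 1.8090
Δλ₂ = 4.3892 pm

Final wavelength:
λ₂ = 34.0695 + 4.3892 = 38.4588 pm

Total shift: Δλ_total = 1.0695 + 4.3892 = 5.4588 pm

(Intermediate values are shown rounded; full precision is carried through to the final answer.)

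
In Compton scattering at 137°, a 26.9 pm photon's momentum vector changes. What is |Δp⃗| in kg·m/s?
4.2758e-23 kg·m/s

Photon momentum magnitude is p = h/λ.

Initial momentum:
p₀ = h/λ = 6.6261e-34/2.6900e-11 = 2.4632e-23 kg·m/s

After scattering:
λ' = λ + Δλ = 26.9 + 4.2008 = 31.1008 pm
p' = h/λ' = 6.6261e-34/3.1101e-11 = 2.1305e-23 kg·m/s

Momentum is a vector; the scattered photon's direction makes angle θ = 137° with the incident direction. The magnitude of the vector change Δp⃗ = p⃗₀ − p⃗' is found from the law of cosines:
|Δp⃗|² = p₀² + p'² − 2p₀p'cos θ
|Δp⃗|² = (2.4632e-23)² + (2.1305e-23)² − 2·2.4632e-23·2.1305e-23·cos(137°)
|Δp⃗| = 4.2758e-23 kg·m/s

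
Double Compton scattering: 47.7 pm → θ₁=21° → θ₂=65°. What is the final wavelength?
49.2621 pm

Apply Compton shift twice:

First scattering at θ₁ = 21°:
Δλ₁ = λ_C(1 - cos(21°))
Δλ₁ = 2.4263 × 0.0664
Δλ₁ = 0.1612 pm

After first scattering:
λ₁ = 47.7 + 0.1612 = 47.8612 pm

Second scattering at θ₂ = 65°:
Δλ₂ = λ_C(1 - cos(65°))
Δλ₂ = 2.4263 × 0.5774
Δλ₂ = 1.4009 pm

Final wavelength:
λ₂ = 47.8612 + 1.4009 = 49.2621 pm

Total shift: Δλ_total = 0.1612 + 1.4009 = 1.5621 pm

(Intermediate values are shown rounded; full precision is carried through to the final answer.)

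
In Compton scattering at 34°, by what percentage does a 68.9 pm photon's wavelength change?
0.6020%

Calculate the Compton shift:
Δλ = λ_C(1 - cos(34°))
Δλ = 2.4263 × (1 - cos(34°))
Δλ = 2.4263 × 0.1710
Δλ = 0.4148 pm

Percentage change:
(Δλ/λ₀) × 100 = (0.4148/68.9) × 100
= 0.6020%

(Intermediate values are shown rounded; full precision is carried through to the final answer.)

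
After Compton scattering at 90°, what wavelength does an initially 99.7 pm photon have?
102.1263 pm

Using the Compton formula: λ' = λ + λ_C(1 − cos θ)

For θ = 90°, cos θ = 0 (exact) = 0.0000, so:
1 − cos 90° = 1 − (0) = 1.0000

Δλ = λ_C × 1.0000 = 2.4263 × 1.0000 = 2.4263 pm

λ' = 99.7 + 2.4263 = 102.1263 pm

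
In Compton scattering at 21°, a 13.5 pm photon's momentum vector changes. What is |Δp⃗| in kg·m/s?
1.7793e-23 kg·m/s

Photon momentum magnitude is p = h/λ.

Initial momentum:
p₀ = h/λ = 6.6261e-34/1.3500e-11 = 4.9082e-23 kg·m/s

After scattering:
λ' = λ + Δλ = 13.5 + 0.1612 = 13.6612 pm
p' = h/λ' = 6.6261e-34/1.3661e-11 = 4.8503e-23 kg·m/s

Momentum is a vector; the scattered photon's direction makes angle θ = 21° with the incident direction. The magnitude of the vector change Δp⃗ = p⃗₀ − p⃗' is found from the law of cosines:
|Δp⃗|² = p₀² + p'² − 2p₀p'cos θ
|Δp⃗|² = (4.9082e-23)² + (4.8503e-23)² − 2·4.9082e-23·4.8503e-23·cos(21°)
|Δp⃗| = 1.7793e-23 kg·m/s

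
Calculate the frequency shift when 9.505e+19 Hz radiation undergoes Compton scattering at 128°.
5.267e+19 Hz (decrease)

Convert frequency to wavelength (c = 299792458 m/s):
λ₀ = c/f₀ = 299792458/9.505e+19 = 3.1540501e-12 m = 3.1541 pm

Calculate Compton shift:
Δλ = λ_C(1 - cos(128°)) = 3.9201 pm

Final wavelength:
λ' = λ₀ + Δλ = 3.1541 + 3.9201 = 7.0741 pm

Final frequency:
f' = c/λ' = 299792458/7.0741460e-12 = 4.2378607e+19 Hz

Frequency shift (decrease):
Δf = f₀ - f' = 9.505e+19 - 4.2378607e+19 = 5.267e+19 Hz

(Intermediate values are shown rounded; full precision is carried through to the final answer.)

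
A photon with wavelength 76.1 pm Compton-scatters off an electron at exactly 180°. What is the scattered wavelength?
80.9526 pm

Using the Compton formula: λ' = λ + λ_C(1 − cos θ)

For θ = 180°, cos θ = -1 (exact) = -1.0000, so:
1 − cos 180° = 1 − (-1) = 2.0000

Δλ = λ_C × 2.0000 = 2.4263 × 2.0000 = 4.8526 pm

λ' = 76.1 + 4.8526 = 80.9526 pm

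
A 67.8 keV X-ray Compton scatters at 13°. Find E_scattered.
67.5702 keV

First convert energy to wavelength:
λ = hc/E, with hc ≈ 1239.842 keV·pm (i.e. 1239.842 eV·nm)

For E = 67.8 keV = 67800 eV:
λ = 1239.842 keV·pm / 67.8 keV
λ = 18.2868 pm

Calculate the Compton shift:
Δλ = λ_C(1 - cos(13°)) = 2.4263 × 0.0256
Δλ = 0.0622 pm

Final wavelength:
λ' = 18.2868 + 0.0622 = 18.3489 pm

Final energy:
E' = hc/λ' = 1239.842 / 18.3489 = 67.5702 keV

(Intermediate values are shown rounded; full precision is carried through to the final answer.)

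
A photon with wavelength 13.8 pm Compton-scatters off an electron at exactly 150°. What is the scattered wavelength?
18.3276 pm

Using the Compton formula: λ' = λ + λ_C(1 − cos θ)

For θ = 150°, cos θ = -√3/2 (exact) ≈ -0.8660, so:
1 − cos 150° = 1 − (-√3/2) ≈ 1.8660

Δλ = λ_C × 1.8660 = 2.4263 × 1.8660 = 4.5276 pm

λ' = 13.8 + 4.5276 = 18.3276 pm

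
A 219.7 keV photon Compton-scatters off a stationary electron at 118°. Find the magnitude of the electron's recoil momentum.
1.6400e-22 kg·m/s

The electron is initially at rest, so by conservation of momentum:
p⃗_e = p⃗₀ − p⃗'  (incident photon momentum minus scattered photon momentum)

Photon momentum magnitudes (p = h/λ = E/c):
λ₀ = hc/E₀ = 5.6433 pm → p₀ = h/λ₀ = 1.1741e-22 kg·m/s
Δλ = λ_C(1 − cos 118°) = 3.5654 pm
λ' = 9.2087 pm → p' = h/λ' = 7.1954e-23 kg·m/s

The scattered photon makes angle θ = 118° with the incident direction, so by the law of cosines:
|p⃗_e|² = p₀² + p'² − 2p₀p'cos θ
|p⃗_e|² = (1.1741e-22)² + (7.1954e-23)² − 2·1.1741e-22·7.1954e-23·cos(118°)
|p⃗_e| = 1.6400e-22 kg·m/s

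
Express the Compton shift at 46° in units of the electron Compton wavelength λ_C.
0.3053 λ_C

The Compton shift formula is:
Δλ = λ_C(1 - cos θ)

Dividing both sides by λ_C:
Δλ/λ_C = 1 - cos θ

For θ = 46°:
Δλ/λ_C = 1 - cos(46°)
Δλ/λ_C = 1 - 0.6947
Δλ/λ_C = 0.3053

This means the shift is 0.3053 × λ_C = 0.7409 pm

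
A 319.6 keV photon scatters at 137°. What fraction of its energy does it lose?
0.5199 (or 51.99%)

Calculate initial and final photon energies:

Initial: E₀ = 319.6 keV → λ₀ = 3.8794 pm
Compton shift: Δλ = 4.2008 pm
Final wavelength: λ' = 8.0802 pm
Final energy: E' = 153.4428 keV

Fractional energy loss:
(E₀ - E')/E₀ = (319.6000 - 153.4428)/319.6000
= 166.1572/319.6000
= 0.5199
= 51.99%

(Intermediate values are shown rounded; full precision is carried through to the final answer.)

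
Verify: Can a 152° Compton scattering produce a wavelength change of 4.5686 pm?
Yes, consistent

Calculate the expected shift for θ = 152°:

Δλ_expected = λ_C(1 - cos(152°))
Δλ_expected = 2.4263 × (1 - cos(152°))
Δλ_expected = 2.4263 × 1.8829
Δλ_expected = 4.5686 pm

Given shift: 4.5686 pm
Expected shift: 4.5686 pm
Difference: 0.0000 pm

The values match. This is consistent with Compton scattering at the stated angle.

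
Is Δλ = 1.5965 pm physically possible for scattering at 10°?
No, inconsistent

Calculate the expected shift for θ = 10°:

Δλ_expected = λ_C(1 - cos(10°))
Δλ_expected = 2.4263 × (1 - cos(10°))
Δλ_expected = 2.4263 × 0.0152
Δλ_expected = 0.0369 pm

Given shift: 1.5965 pm
Expected shift: 0.0369 pm
Difference: 1.5596 pm

The values do not match. The given shift corresponds to θ ≈ 70.0°, not 10°.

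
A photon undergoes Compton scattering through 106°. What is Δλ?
3.0951 pm

Using the Compton scattering formula:
Δλ = λ_C(1 - cos θ)

where λ_C = h/(m_e·c) ≈ 2.4263 pm is the Compton wavelength of an electron.

For θ = 106°:
cos(106°) = -0.2756
1 - cos(106°) = 1.2756

Δλ = 2.4263 × 1.2756
Δλ = 3.0951 pm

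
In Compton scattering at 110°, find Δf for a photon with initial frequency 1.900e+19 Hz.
3.250e+18 Hz (decrease)

Convert frequency to wavelength (c = 299792458 m/s):
λ₀ = c/f₀ = 299792458/1.900e+19 = 1.5778550e-11 m = 15.7786 pm

Calculate Compton shift:
Δλ = λ_C(1 - cos(110°)) = 3.2562 pm

Final wavelength:
λ' = λ₀ + Δλ = 15.7786 + 3.2562 = 19.0347 pm

Final frequency:
f' = c/λ' = 299792458/1.9034708e-11 = 1.5749780e+19 Hz

Frequency shift (decrease):
Δf = f₀ - f' = 1.900e+19 - 1.5749780e+19 = 3.250e+18 Hz

(Intermediate values are shown rounded; full precision is carried through to the final answer.)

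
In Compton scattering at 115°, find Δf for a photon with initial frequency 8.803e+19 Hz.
4.431e+19 Hz (decrease)

Convert frequency to wavelength (c = 299792458 m/s):
λ₀ = c/f₀ = 299792458/8.803e+19 = 3.4055715e-12 m = 3.4056 pm

Calculate Compton shift:
Δλ = λ_C(1 - cos(115°)) = 3.4517 pm

Final wavelength:
λ' = λ₀ + Δλ = 3.4056 + 3.4517 = 6.8573 pm

Final frequency:
f' = c/λ' = 299792458/6.8572847e-12 = 4.3718829e+19 Hz

Frequency shift (decrease):
Δf = f₀ - f' = 8.803e+19 - 4.3718829e+19 = 4.431e+19 Hz

(Intermediate values are shown rounded; full precision is carried through to the final answer.)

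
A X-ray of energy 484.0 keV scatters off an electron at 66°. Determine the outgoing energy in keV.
309.8754 keV

First convert energy to wavelength:
λ = hc/E, with hc ≈ 1239.842 keV·pm (i.e. 1239.842 eV·nm)

For E = 484.0 keV = 484000 eV:
λ = 1239.842 keV·pm / 484.0 keV
λ = 2.5617 pm

Calculate the Compton shift:
Δλ = λ_C(1 - cos(66°)) = 2.4263 × 0.5933
Δλ = 1.4394 pm

Final wavelength:
λ' = 2.5617 + 1.4394 = 4.0011 pm

Final energy:
E' = hc/λ' = 1239.842 / 4.0011 = 309.8754 keV

(Intermediate values are shown rounded; full precision is carried through to the final answer.)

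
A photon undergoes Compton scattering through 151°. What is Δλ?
4.5484 pm

Using the Compton scattering formula:
Δλ = λ_C(1 - cos θ)

where λ_C = h/(m_e·c) ≈ 2.4263 pm is the Compton wavelength of an electron.

For θ = 151°:
cos(151°) = -0.8746
1 - cos(151°) = 1.8746

Δλ = 2.4263 × 1.8746
Δλ = 4.5484 pm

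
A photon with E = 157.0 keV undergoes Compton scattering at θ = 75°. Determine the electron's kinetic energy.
29.1208 keV

By energy conservation: K_e = E_initial - E_final

First find the scattered photon energy:
Initial wavelength: λ = hc/E = 7.8971 pm
Compton shift: Δλ = λ_C(1 - cos(75°)) = 1.7983 pm
Final wavelength: λ' = 7.8971 + 1.7983 = 9.6954 pm
Final photon energy: E' = hc/λ' = 127.8792 keV

Electron kinetic energy:
K_e = E - E' = 157.0000 - 127.8792 = 29.1208 keV

(Intermediate values are shown rounded; full precision is carried through to the final answer.)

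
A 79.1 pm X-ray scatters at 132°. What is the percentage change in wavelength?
5.1199%

Calculate the Compton shift:
Δλ = λ_C(1 - cos(132°))
Δλ = 2.4263 × (1 - cos(132°))
Δλ = 2.4263 × 1.6691
Δλ = 4.0498 pm

Percentage change:
(Δλ/λ₀) × 100 = (4.0498/79.1) × 100
= 5.1199%

(Intermediate values are shown rounded; full precision is carried through to the final answer.)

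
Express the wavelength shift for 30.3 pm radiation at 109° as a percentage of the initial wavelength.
10.6147%

Calculate the Compton shift:
Δλ = λ_C(1 - cos(109°))
Δλ = 2.4263 × (1 - cos(109°))
Δλ = 2.4263 × 1.3256
Δλ = 3.2162 pm

Percentage change:
(Δλ/λ₀) × 100 = (3.2162/30.3) × 100
= 10.6147%

(Intermediate values are shown rounded; full precision is carried through to the final answer.)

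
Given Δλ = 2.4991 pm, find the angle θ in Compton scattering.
91.72°

From the Compton formula Δλ = λ_C(1 - cos θ), we can solve for θ:

cos θ = 1 - Δλ/λ_C

Given:
- Δλ = 2.4991 pm
- λ_C = h/(m_e·c) ≈ 2.42631024 pm

cos θ = 1 - 2.4991/2.42631024
cos θ = 1 - 1.030000
cos θ = -0.030000

θ = arccos(-0.030000)
θ = 91.72°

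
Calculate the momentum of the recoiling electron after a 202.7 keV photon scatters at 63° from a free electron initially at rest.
1.0443e-22 kg·m/s

The electron is initially at rest, so by conservation of momentum:
p⃗_e = p⃗₀ − p⃗'  (incident photon momentum minus scattered photon momentum)

Photon momentum magnitudes (p = h/λ = E/c):
λ₀ = hc/E₀ = 6.1166 pm → p₀ = h/λ₀ = 1.0833e-22 kg·m/s
Δλ = λ_C(1 − cos 63°) = 1.3248 pm
λ' = 7.4414 pm → p' = h/λ' = 8.9043e-23 kg·m/s

The scattered photon makes angle θ = 63° with the incident direction, so by the law of cosines:
|p⃗_e|² = p₀² + p'² − 2p₀p'cos θ
|p⃗_e|² = (1.0833e-22)² + (8.9043e-23)² − 2·1.0833e-22·8.9043e-23·cos(63°)
|p⃗_e| = 1.0443e-22 kg·m/s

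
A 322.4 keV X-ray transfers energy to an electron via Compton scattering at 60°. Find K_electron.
77.3147 keV

By energy conservation: K_e = E_initial - E_final

First find the scattered photon energy:
Initial wavelength: λ = hc/E = 3.8457 pm
Compton shift: Δλ = λ_C(1 - cos(60°)) = 1.2132 pm
Final wavelength: λ' = 3.8457 + 1.2132 = 5.0588 pm
Final photon energy: E' = hc/λ' = 245.0853 keV

Electron kinetic energy:
K_e = E - E' = 322.4000 - 245.0853 = 77.3147 keV

(Intermediate values are shown rounded; full precision is carried through to the final answer.)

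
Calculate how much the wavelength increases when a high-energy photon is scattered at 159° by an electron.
4.6915 pm

Using the Compton scattering formula:
Δλ = λ_C(1 - cos θ)

where λ_C = h/(m_e·c) ≈ 2.4263 pm is the Compton wavelength of an electron.

For θ = 159°:
cos(159°) = -0.9336
1 - cos(159°) = 1.9336

Δλ = 2.4263 × 1.9336
Δλ = 4.6915 pm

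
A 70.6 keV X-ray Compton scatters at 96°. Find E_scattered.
61.2527 keV

First convert energy to wavelength:
λ = hc/E, with hc ≈ 1239.842 keV·pm (i.e. 1239.842 eV·nm)

For E = 70.6 keV = 70600 eV:
λ = 1239.842 keV·pm / 70.6 keV
λ = 17.5615 pm

Calculate the Compton shift:
Δλ = λ_C(1 - cos(96°)) = 2.4263 × 1.1045
Δλ = 2.6799 pm

Final wavelength:
λ' = 17.5615 + 2.6799 = 20.2414 pm

Final energy:
E' = hc/λ' = 1239.842 / 20.2414 = 61.2527 keV

(Intermediate values are shown rounded; full precision is carried through to the final answer.)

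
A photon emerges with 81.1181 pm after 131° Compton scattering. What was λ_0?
77.1000 pm

From λ' = λ + Δλ, we have λ = λ' - Δλ

First calculate the Compton shift:
Δλ = λ_C(1 - cos θ)
Δλ = 2.4263 × (1 - cos(131°))
Δλ = 2.4263 × 1.6561
Δλ = 4.0181 pm

Initial wavelength:
λ = λ' - Δλ
λ = 81.1181 - 4.0181
λ = 77.1000 pm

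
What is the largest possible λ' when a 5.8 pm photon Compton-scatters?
10.6526 pm (at θ = 180°)

The Compton shift is Δλ = λ_C(1 − cos θ).

Since cos θ ranges from −1 to 1, the factor (1 − cos θ) ranges from 0 to 2; the maximum shift occurs at θ = 180° (backscattering):
Δλ_max = 2λ_C = 2 × 2.4263 pm = 4.8526 pm

Maximum scattered wavelength:
λ'_max = λ₀ + Δλ_max = 5.8 + 4.8526 = 10.6526 pm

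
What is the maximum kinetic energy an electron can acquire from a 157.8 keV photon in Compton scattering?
60.2489 keV

Maximum energy transfer occurs at θ = 180° (backscattering).

Initial photon: E₀ = 157.8 keV → λ₀ = 7.8570 pm

Maximum Compton shift (at 180°):
Δλ_max = 2λ_C = 2 × 2.4263 = 4.8526 pm

Final wavelength:
λ' = 7.8570 + 4.8526 = 12.7097 pm

Minimum photon energy (maximum energy to electron):
E'_min = hc/λ' = 97.5511 keV

Maximum electron kinetic energy:
K_max = E₀ - E'_min = 157.8000 - 97.5511 = 60.2489 keV

(Intermediate values are shown rounded; full precision is carried through to the final answer.)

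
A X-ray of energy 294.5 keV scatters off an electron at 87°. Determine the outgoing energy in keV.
190.4719 keV

First convert energy to wavelength:
λ = hc/E, with hc ≈ 1239.842 keV·pm (i.e. 1239.842 eV·nm)

For E = 294.5 keV = 294500 eV:
λ = 1239.842 keV·pm / 294.5 keV
λ = 4.2100 pm

Calculate the Compton shift:
Δλ = λ_C(1 - cos(87°)) = 2.4263 × 0.9477
Δλ = 2.2993 pm

Final wavelength:
λ' = 4.2100 + 2.2993 = 6.5093 pm

Final energy:
E' = hc/λ' = 1239.842 / 6.5093 = 190.4719 keV

(Intermediate values are shown rounded; full precision is carried through to the final answer.)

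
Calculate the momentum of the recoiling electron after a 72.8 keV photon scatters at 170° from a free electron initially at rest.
6.8977e-23 kg·m/s

The electron is initially at rest, so by conservation of momentum:
p⃗_e = p⃗₀ − p⃗'  (incident photon momentum minus scattered photon momentum)

Photon momentum magnitudes (p = h/λ = E/c):
λ₀ = hc/E₀ = 17.0308 pm → p₀ = h/λ₀ = 3.8906e-23 kg·m/s
Δλ = λ_C(1 − cos 170°) = 4.8158 pm
λ' = 21.8466 pm → p' = h/λ' = 3.0330e-23 kg·m/s

The scattered photon makes angle θ = 170° with the incident direction, so by the law of cosines:
|p⃗_e|² = p₀² + p'² − 2p₀p'cos θ
|p⃗_e|² = (3.8906e-23)² + (3.0330e-23)² − 2·3.8906e-23·3.0330e-23·cos(170°)
|p⃗_e| = 6.8977e-23 kg·m/s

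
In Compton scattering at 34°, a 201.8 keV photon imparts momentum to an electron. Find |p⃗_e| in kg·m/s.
6.1416e-23 kg·m/s

The electron is initially at rest, so by conservation of momentum:
p⃗_e = p⃗₀ − p⃗'  (incident photon momentum minus scattered photon momentum)

Photon momentum magnitudes (p = h/λ = E/c):
λ₀ = hc/E₀ = 6.1439 pm → p₀ = h/λ₀ = 1.0785e-22 kg·m/s
Δλ = λ_C(1 − cos 34°) = 0.4148 pm
λ' = 6.5587 pm → p' = h/λ' = 1.0103e-22 kg·m/s

The scattered photon makes angle θ = 34° with the incident direction, so by the law of cosines:
|p⃗_e|² = p₀² + p'² − 2p₀p'cos θ
|p⃗_e|² = (1.0785e-22)² + (1.0103e-22)² − 2·1.0785e-22·1.0103e-22·cos(34°)
|p⃗_e| = 6.1416e-23 kg·m/s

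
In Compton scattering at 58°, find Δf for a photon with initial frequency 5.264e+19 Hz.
8.783e+18 Hz (decrease)

Convert frequency to wavelength (c = 299792458 m/s):
λ₀ = c/f₀ = 299792458/5.264e+19 = 5.6951455e-12 m = 5.6951 pm

Calculate Compton shift:
Δλ = λ_C(1 - cos(58°)) = 1.1406 pm

Final wavelength:
λ' = λ₀ + Δλ = 5.6951 + 1.1406 = 6.8357 pm

Final frequency:
f' = c/λ' = 299792458/6.8357072e-12 = 4.3856832e+19 Hz

Frequency shift (decrease):
Δf = f₀ - f' = 5.264e+19 - 4.3856832e+19 = 8.783e+18 Hz

(Intermediate values are shown rounded; full precision is carried through to the final answer.)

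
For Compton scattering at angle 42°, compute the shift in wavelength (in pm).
0.6232 pm

Using the Compton scattering formula:
Δλ = λ_C(1 - cos θ)

where λ_C = h/(m_e·c) ≈ 2.4263 pm is the Compton wavelength of an electron.

For θ = 42°:
cos(42°) = 0.7431
1 - cos(42°) = 0.2569

Δλ = 2.4263 × 0.2569
Δλ = 0.6232 pm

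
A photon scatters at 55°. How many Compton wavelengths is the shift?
0.4264 λ_C

The Compton shift formula is:
Δλ = λ_C(1 - cos θ)

Dividing both sides by λ_C:
Δλ/λ_C = 1 - cos θ

For θ = 55°:
Δλ/λ_C = 1 - cos(55°)
Δλ/λ_C = 1 - 0.5736
Δλ/λ_C = 0.4264

This means the shift is 0.4264 × λ_C = 1.0346 pm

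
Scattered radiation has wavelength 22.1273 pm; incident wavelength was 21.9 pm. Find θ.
25.00°

First find the wavelength shift:
Δλ = λ' - λ = 22.1273 - 21.9 = 0.2273 pm

Using Δλ = λ_C(1 - cos θ), with λ_C = h/(m_e·c) ≈ 2.42631024 pm:
cos θ = 1 - Δλ/λ_C
cos θ = 1 - 0.2273/2.42631024
cos θ = 0.906319

θ = arccos(0.906319)
θ = 25.00°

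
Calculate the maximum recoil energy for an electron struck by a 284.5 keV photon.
149.8895 keV

Maximum energy transfer occurs at θ = 180° (backscattering).

Initial photon: E₀ = 284.5 keV → λ₀ = 4.3580 pm

Maximum Compton shift (at 180°):
Δλ_max = 2λ_C = 2 × 2.4263 = 4.8526 pm

Final wavelength:
λ' = 4.3580 + 4.8526 = 9.2106 pm

Minimum photon energy (maximum energy to electron):
E'_min = hc/λ' = 134.6105 keV

Maximum electron kinetic energy:
K_max = E₀ - E'_min = 284.5000 - 134.6105 = 149.8895 keV

(Intermediate values are shown rounded; full precision is carried through to the final answer.)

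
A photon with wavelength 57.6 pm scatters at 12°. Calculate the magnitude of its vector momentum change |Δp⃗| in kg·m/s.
2.4038e-24 kg·m/s

Photon momentum magnitude is p = h/λ.

Initial momentum:
p₀ = h/λ = 6.6261e-34/5.7600e-11 = 1.1504e-23 kg·m/s

After scattering:
λ' = λ + Δλ = 57.6 + 0.0530 = 57.6530 pm
p' = h/λ' = 6.6261e-34/5.7653e-11 = 1.1493e-23 kg·m/s

Momentum is a vector; the scattered photon's direction makes angle θ = 12° with the incident direction. The magnitude of the vector change Δp⃗ = p⃗₀ − p⃗' is found from the law of cosines:
|Δp⃗|² = p₀² + p'² − 2p₀p'cos θ
|Δp⃗|² = (1.1504e-23)² + (1.1493e-23)² − 2·1.1504e-23·1.1493e-23·cos(12°)
|Δp⃗| = 2.4038e-24 kg·m/s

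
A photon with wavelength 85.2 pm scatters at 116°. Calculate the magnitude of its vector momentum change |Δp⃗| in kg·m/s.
1.2932e-23 kg·m/s

Photon momentum magnitude is p = h/λ.

Initial momentum:
p₀ = h/λ = 6.6261e-34/8.5200e-11 = 7.7771e-24 kg·m/s

After scattering:
λ' = λ + Δλ = 85.2 + 3.4899 = 88.6899 pm
p' = h/λ' = 6.6261e-34/8.8690e-11 = 7.4711e-24 kg·m/s

Momentum is a vector; the scattered photon's direction makes angle θ = 116° with the incident direction. The magnitude of the vector change Δp⃗ = p⃗₀ − p⃗' is found from the law of cosines:
|Δp⃗|² = p₀² + p'² − 2p₀p'cos θ
|Δp⃗|² = (7.7771e-24)² + (7.4711e-24)² − 2·7.7771e-24·7.4711e-24·cos(116°)
|Δp⃗| = 1.2932e-23 kg·m/s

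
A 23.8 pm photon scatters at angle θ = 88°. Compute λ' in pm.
26.1416 pm

Using the Compton scattering formula:
λ' = λ + Δλ = λ + λ_C(1 - cos θ)

Given:
- Initial wavelength λ = 23.8 pm
- Scattering angle θ = 88°
- Compton wavelength λ_C ≈ 2.4263 pm

Calculate the shift:
Δλ = 2.4263 × (1 - cos(88°))
Δλ = 2.4263 × 0.9651
Δλ = 2.3416 pm

Final wavelength:
λ' = 23.8 + 2.3416 = 26.1416 pm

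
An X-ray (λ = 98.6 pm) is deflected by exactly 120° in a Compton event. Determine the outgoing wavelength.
102.2395 pm

Using the Compton formula: λ' = λ + λ_C(1 − cos θ)

For θ = 120°, cos θ = -1/2 (exact) = -0.5000, so:
1 − cos 120° = 1 − (-1/2) = 1.5000

Δλ = λ_C × 1.5000 = 2.4263 × 1.5000 = 3.6395 pm

λ' = 98.6 + 3.6395 = 102.2395 pm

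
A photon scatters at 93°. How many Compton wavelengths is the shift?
1.0523 λ_C

The Compton shift formula is:
Δλ = λ_C(1 - cos θ)

Dividing both sides by λ_C:
Δλ/λ_C = 1 - cos θ

For θ = 93°:
Δλ/λ_C = 1 - cos(93°)
Δλ/λ_C = 1 - -0.0523
Δλ/λ_C = 1.0523

This means the shift is 1.0523 × λ_C = 2.5533 pm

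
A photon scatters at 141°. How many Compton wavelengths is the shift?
1.7771 λ_C

The Compton shift formula is:
Δλ = λ_C(1 - cos θ)

Dividing both sides by λ_C:
Δλ/λ_C = 1 - cos θ

For θ = 141°:
Δλ/λ_C = 1 - cos(141°)
Δλ/λ_C = 1 - -0.7771
Δλ/λ_C = 1.7771

This means the shift is 1.7771 × λ_C = 4.3119 pm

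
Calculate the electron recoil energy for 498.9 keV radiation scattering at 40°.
92.7673 keV

By energy conservation: K_e = E_initial - E_final

First find the scattered photon energy:
Initial wavelength: λ = hc/E = 2.4852 pm
Compton shift: Δλ = λ_C(1 - cos(40°)) = 0.5676 pm
Final wavelength: λ' = 2.4852 + 0.5676 = 3.0528 pm
Final photon energy: E' = hc/λ' = 406.1327 keV

Electron kinetic energy:
K_e = E - E' = 498.9000 - 406.1327 = 92.7673 keV

(Intermediate values are shown rounded; full precision is carried through to the final answer.)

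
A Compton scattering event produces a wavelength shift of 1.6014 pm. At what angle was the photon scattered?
70.12°

From the Compton formula Δλ = λ_C(1 - cos θ), we can solve for θ:

cos θ = 1 - Δλ/λ_C

Given:
- Δλ = 1.6014 pm
- λ_C = h/(m_e·c) ≈ 2.42631024 pm

cos θ = 1 - 1.6014/2.42631024
cos θ = 1 - 0.660015
cos θ = 0.339985

θ = arccos(0.339985)
θ = 70.12°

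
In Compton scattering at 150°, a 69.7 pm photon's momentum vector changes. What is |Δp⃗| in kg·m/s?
1.7806e-23 kg·m/s

Photon momentum magnitude is p = h/λ.

Initial momentum:
p₀ = h/λ = 6.6261e-34/6.9700e-11 = 9.5066e-24 kg·m/s

After scattering:
λ' = λ + Δλ = 69.7 + 4.5276 = 74.2276 pm
p' = h/λ' = 6.6261e-34/7.4228e-11 = 8.9267e-24 kg·m/s

Momentum is a vector; the scattered photon's direction makes angle θ = 150° with the incident direction. The magnitude of the vector change Δp⃗ = p⃗₀ − p⃗' is found from the law of cosines:
|Δp⃗|² = p₀² + p'² − 2p₀p'cos θ
|Δp⃗|² = (9.5066e-24)² + (8.9267e-24)² − 2·9.5066e-24·8.9267e-24·cos(150°)
|Δp⃗| = 1.7806e-23 kg·m/s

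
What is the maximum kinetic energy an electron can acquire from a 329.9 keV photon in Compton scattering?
185.9141 keV

Maximum energy transfer occurs at θ = 180° (backscattering).

Initial photon: E₀ = 329.9 keV → λ₀ = 3.7582 pm

Maximum Compton shift (at 180°):
Δλ_max = 2λ_C = 2 × 2.4263 = 4.8526 pm

Final wavelength:
λ' = 3.7582 + 4.8526 = 8.6109 pm

Minimum photon energy (maximum energy to electron):
E'_min = hc/λ' = 143.9859 keV

Maximum electron kinetic energy:
K_max = E₀ - E'_min = 329.9000 - 143.9859 = 185.9141 keV

(Intermediate values are shown rounded; full precision is carried through to the final answer.)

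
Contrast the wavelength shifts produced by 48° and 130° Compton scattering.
130° produces the larger shift by a factor of 4.965

Calculate both shifts using Δλ = λ_C(1 - cos θ):

For θ₁ = 48°:
Δλ₁ = 2.4263 × (1 - cos(48°))
Δλ₁ = 2.4263 × 0.3309
Δλ₁ = 0.8028 pm

For θ₂ = 130°:
Δλ₂ = 2.4263 × (1 - cos(130°))
Δλ₂ = 2.4263 × 1.6428
Δλ₂ = 3.9859 pm

The 130° angle produces the larger shift.
Ratio: 3.9859/0.8028 = 4.965

(Intermediate values are shown rounded; full precision is carried through to the final answer.)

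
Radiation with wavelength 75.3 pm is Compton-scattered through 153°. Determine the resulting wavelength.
79.8882 pm

Using the Compton scattering formula:
λ' = λ + Δλ = λ + λ_C(1 - cos θ)

Given:
- Initial wavelength λ = 75.3 pm
- Scattering angle θ = 153°
- Compton wavelength λ_C ≈ 2.4263 pm

Calculate the shift:
Δλ = 2.4263 × (1 - cos(153°))
Δλ = 2.4263 × 1.8910
Δλ = 4.5882 pm

Final wavelength:
λ' = 75.3 + 4.5882 = 79.8882 pm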